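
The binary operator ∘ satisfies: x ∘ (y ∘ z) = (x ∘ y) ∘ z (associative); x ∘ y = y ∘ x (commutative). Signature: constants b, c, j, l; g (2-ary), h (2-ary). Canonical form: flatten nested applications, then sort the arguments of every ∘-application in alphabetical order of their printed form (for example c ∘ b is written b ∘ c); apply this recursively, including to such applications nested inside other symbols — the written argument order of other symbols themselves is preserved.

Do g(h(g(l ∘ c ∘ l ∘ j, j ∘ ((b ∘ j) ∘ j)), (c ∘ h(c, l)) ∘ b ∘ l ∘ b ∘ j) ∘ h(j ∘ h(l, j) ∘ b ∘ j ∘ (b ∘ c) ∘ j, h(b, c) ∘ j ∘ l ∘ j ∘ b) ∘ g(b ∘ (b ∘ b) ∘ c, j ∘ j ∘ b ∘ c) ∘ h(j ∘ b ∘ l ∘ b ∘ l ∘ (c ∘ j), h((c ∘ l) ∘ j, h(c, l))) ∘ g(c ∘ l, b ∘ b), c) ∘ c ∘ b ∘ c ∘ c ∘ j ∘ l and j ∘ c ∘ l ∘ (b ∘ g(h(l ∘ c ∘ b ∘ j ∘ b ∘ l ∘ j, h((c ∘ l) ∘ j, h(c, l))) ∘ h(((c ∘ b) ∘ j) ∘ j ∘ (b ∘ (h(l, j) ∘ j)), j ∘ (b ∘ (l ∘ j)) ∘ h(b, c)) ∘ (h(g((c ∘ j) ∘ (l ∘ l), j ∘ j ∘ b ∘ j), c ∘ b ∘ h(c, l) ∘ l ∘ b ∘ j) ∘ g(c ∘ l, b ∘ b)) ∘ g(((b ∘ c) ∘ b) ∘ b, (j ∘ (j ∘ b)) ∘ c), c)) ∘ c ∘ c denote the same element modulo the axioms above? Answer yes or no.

Answer: yes — both canonical forms are b ∘ c ∘ c ∘ c ∘ g(g(b ∘ b ∘ b ∘ c, b ∘ c ∘ j ∘ j) ∘ g(c ∘ l, b ∘ b) ∘ h(b ∘ b ∘ c ∘ h(l, j) ∘ j ∘ j ∘ j, b ∘ h(b, c) ∘ j ∘ j ∘ l) ∘ h(b ∘ b ∘ c ∘ j ∘ j ∘ l ∘ l, h(c ∘ j ∘ l, h(c, l))) ∘ h(g(c ∘ j ∘ l ∘ l, b ∘ j ∘ j ∘ j), b ∘ b ∘ c ∘ h(c, l) ∘ j ∘ l), c) ∘ j ∘ l

Derivation:
Left:  g(h(g(l ∘ c ∘ l ∘ j, j ∘ ((b ∘ j) ∘ j)), (c ∘ h(c, l)) ∘ b ∘ l ∘ b ∘ j) ∘ h(j ∘ h(l, j) ∘ b ∘ j ∘ (b ∘ c) ∘ j, h(b, c) ∘ j ∘ l ∘ j ∘ b) ∘ g(b ∘ (b ∘ b) ∘ c, j ∘ j ∘ b ∘ c) ∘ h(j ∘ b ∘ l ∘ b ∘ l ∘ (c ∘ j), h((c ∘ l) ∘ j, h(c, l))) ∘ g(c ∘ l, b ∘ b), c) ∘ c ∘ b ∘ c ∘ c ∘ j ∘ l
  Simplify inside:  g(h(g(l ∘ c ∘ l ∘ j, j ∘ ((b ∘ j) ∘ j)), (c ∘ h(c, l)) ∘ b ∘ l ∘ b ∘ j) ∘ h(j ∘ h(l, j) ∘ b ∘ j ∘ (b ∘ c) ∘ j, h(b, c) ∘ j ∘ l ∘ j ∘ b) ∘ g(b ∘ (b ∘ b) ∘ c, j ∘ j ∘ b ∘ c) ∘ h(j ∘ b ∘ l ∘ b ∘ l ∘ (c ∘ j), h((c ∘ l) ∘ j, h(c, l))) ∘ g(c ∘ l, b ∘ b), c)  →  g(g(b ∘ b ∘ b ∘ c, b ∘ c ∘ j ∘ j) ∘ g(c ∘ l, b ∘ b) ∘ h(b ∘ b ∘ c ∘ h(l, j) ∘ j ∘ j ∘ j, b ∘ h(b, c) ∘ j ∘ j ∘ l) ∘ h(b ∘ b ∘ c ∘ j ∘ j ∘ l ∘ l, h(c ∘ j ∘ l, h(c, l))) ∘ h(g(c ∘ j ∘ l ∘ l, b ∘ j ∘ j ∘ j), b ∘ b ∘ c ∘ h(c, l) ∘ j ∘ l), c)
  Sort arguments:  b ∘ c ∘ c ∘ c ∘ g(g(b ∘ b ∘ b ∘ c, b ∘ c ∘ j ∘ j) ∘ g(c ∘ l, b ∘ b) ∘ h(b ∘ b ∘ c ∘ h(l, j) ∘ j ∘ j ∘ j, b ∘ h(b, c) ∘ j ∘ j ∘ l) ∘ h(b ∘ b ∘ c ∘ j ∘ j ∘ l ∘ l, h(c ∘ j ∘ l, h(c, l))) ∘ h(g(c ∘ j ∘ l ∘ l, b ∘ j ∘ j ∘ j), b ∘ b ∘ c ∘ h(c, l) ∘ j ∘ l), c) ∘ j ∘ l
Right:  j ∘ c ∘ l ∘ (b ∘ g(h(l ∘ c ∘ b ∘ j ∘ b ∘ l ∘ j, h((c ∘ l) ∘ j, h(c, l))) ∘ h(((c ∘ b) ∘ j) ∘ j ∘ (b ∘ (h(l, j) ∘ j)), j ∘ (b ∘ (l ∘ j)) ∘ h(b, c)) ∘ (h(g((c ∘ j) ∘ (l ∘ l), j ∘ j ∘ b ∘ j), c ∘ b ∘ h(c, l) ∘ l ∘ b ∘ j) ∘ g(c ∘ l, b ∘ b)) ∘ g(((b ∘ c) ∘ b) ∘ b, (j ∘ (j ∘ b)) ∘ c), c)) ∘ c ∘ c
  Flatten:  j ∘ c ∘ l ∘ b ∘ g(h(l ∘ c ∘ b ∘ j ∘ b ∘ l ∘ j, h((c ∘ l) ∘ j, h(c, l))) ∘ h(((c ∘ b) ∘ j) ∘ j ∘ (b ∘ (h(l, j) ∘ j)), j ∘ (b ∘ (l ∘ j)) ∘ h(b, c)) ∘ (h(g((c ∘ j) ∘ (l ∘ l), j ∘ j ∘ b ∘ j), c ∘ b ∘ h(c, l) ∘ l ∘ b ∘ j) ∘ g(c ∘ l, b ∘ b)) ∘ g(((b ∘ c) ∘ b) ∘ b, (j ∘ (j ∘ b)) ∘ c), c) ∘ c ∘ c
  Canonicalize subterm:  g(h(l ∘ c ∘ b ∘ j ∘ b ∘ l ∘ j, h((c ∘ l) ∘ j, h(c, l))) ∘ h(((c ∘ b) ∘ j) ∘ j ∘ (b ∘ (h(l, j) ∘ j)), j ∘ (b ∘ (l ∘ j)) ∘ h(b, c)) ∘ (h(g((c ∘ j) ∘ (l ∘ l), j ∘ j ∘ b ∘ j), c ∘ b ∘ h(c, l) ∘ l ∘ b ∘ j) ∘ g(c ∘ l, b ∘ b)) ∘ g(((b ∘ c) ∘ b) ∘ b, (j ∘ (j ∘ b)) ∘ c), c)  →  g(g(b ∘ b ∘ b ∘ c, b ∘ c ∘ j ∘ j) ∘ g(c ∘ l, b ∘ b) ∘ h(b ∘ b ∘ c ∘ h(l, j) ∘ j ∘ j ∘ j, b ∘ h(b, c) ∘ j ∘ j ∘ l) ∘ h(b ∘ b ∘ c ∘ j ∘ j ∘ l ∘ l, h(c ∘ j ∘ l, h(c, l))) ∘ h(g(c ∘ j ∘ l ∘ l, b ∘ j ∘ j ∘ j), b ∘ b ∘ c ∘ h(c, l) ∘ j ∘ l), c)
  Order the arguments:  b ∘ c ∘ c ∘ c ∘ g(g(b ∘ b ∘ b ∘ c, b ∘ c ∘ j ∘ j) ∘ g(c ∘ l, b ∘ b) ∘ h(b ∘ b ∘ c ∘ h(l, j) ∘ j ∘ j ∘ j, b ∘ h(b, c) ∘ j ∘ j ∘ l) ∘ h(b ∘ b ∘ c ∘ j ∘ j ∘ l ∘ l, h(c ∘ j ∘ l, h(c, l))) ∘ h(g(c ∘ j ∘ l ∘ l, b ∘ j ∘ j ∘ j), b ∘ b ∘ c ∘ h(c, l) ∘ j ∘ l), c) ∘ j ∘ l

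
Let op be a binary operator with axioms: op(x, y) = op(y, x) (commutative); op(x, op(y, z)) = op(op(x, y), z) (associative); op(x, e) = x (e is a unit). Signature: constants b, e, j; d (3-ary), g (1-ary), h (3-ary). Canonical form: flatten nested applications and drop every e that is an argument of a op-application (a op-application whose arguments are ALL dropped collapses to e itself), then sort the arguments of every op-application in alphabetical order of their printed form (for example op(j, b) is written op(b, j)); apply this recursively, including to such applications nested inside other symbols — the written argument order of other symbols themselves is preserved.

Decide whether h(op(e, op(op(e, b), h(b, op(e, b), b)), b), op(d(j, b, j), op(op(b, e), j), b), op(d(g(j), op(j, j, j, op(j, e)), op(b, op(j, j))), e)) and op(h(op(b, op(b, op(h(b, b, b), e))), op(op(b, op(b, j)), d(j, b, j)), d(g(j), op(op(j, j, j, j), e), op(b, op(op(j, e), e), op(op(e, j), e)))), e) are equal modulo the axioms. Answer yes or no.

Answer: yes — both canonical forms are h(op(b, b, h(b, b, b)), op(b, b, d(j, b, j), j), d(g(j), op(j, j, j, j), op(b, j, j)))

Derivation:
Left:  h(op(e, op(op(e, b), h(b, op(e, b), b)), b), op(d(j, b, j), op(op(b, e), j), b), op(d(g(j), op(j, j, j, op(j, e)), op(b, op(j, j))), e))
  Descend into:  op(d(g(j), op(j, j, j, op(j, e)), op(b, op(j, j))), e)
  Inside:  d(g(j), op(j, j, j, op(j, e)), op(b, op(j, j)))  →  d(g(j), op(j, j, j, j), op(b, j, j))
  Unit:  drop e
  Sort:  d(g(j), op(j, j, j, j), op(b, j, j))
  Put back:  h(op(b, b, h(b, b, b)), op(b, b, d(j, b, j), j), d(g(j), op(j, j, j, j), op(b, j, j)))
Right:  op(h(op(b, op(b, op(h(b, b, b), e))), op(op(b, op(b, j)), d(j, b, j)), d(g(j), op(op(j, j, j, j), e), op(b, op(op(j, e), e), op(op(e, j), e)))), e)
  Simplify inside:  h(op(b, op(b, op(h(b, b, b), e))), op(op(b, op(b, j)), d(j, b, j)), d(g(j), op(op(j, j, j, j), e), op(b, op(op(j, e), e), op(op(e, j), e))))  →  h(op(b, b, h(b, b, b)), op(b, b, d(j, b, j), j), d(g(j), op(j, j, j, j), op(b, j, j)))
  Drop the unit:  drop e
  Order the arguments:  h(op(b, b, h(b, b, b)), op(b, b, d(j, b, j), j), d(g(j), op(j, j, j, j), op(b, j, j)))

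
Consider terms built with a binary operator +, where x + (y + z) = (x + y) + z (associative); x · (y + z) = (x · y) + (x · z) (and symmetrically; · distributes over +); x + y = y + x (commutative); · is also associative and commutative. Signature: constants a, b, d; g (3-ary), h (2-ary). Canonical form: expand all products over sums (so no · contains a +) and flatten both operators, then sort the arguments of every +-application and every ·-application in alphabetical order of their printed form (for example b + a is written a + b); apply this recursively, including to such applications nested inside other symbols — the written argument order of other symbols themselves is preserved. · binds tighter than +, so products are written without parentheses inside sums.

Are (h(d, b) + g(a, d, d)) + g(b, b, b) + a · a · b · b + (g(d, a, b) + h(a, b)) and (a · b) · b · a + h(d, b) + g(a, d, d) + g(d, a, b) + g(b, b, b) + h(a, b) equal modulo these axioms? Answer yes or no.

Left:  (h(d, b) + g(a, d, d)) + g(b, b, b) + a · a · b · b + (g(d, a, b) + h(a, b))
  Un-nest:  h(d, b) + g(a, d, d) + g(b, b, b) + a · a · b · b + g(d, a, b) + h(a, b)
  Order the arguments:  a · a · b · b + g(a, d, d) + g(b, b, b) + g(d, a, b) + h(a, b) + h(d, b)
Right:  (a · b) · b · a + h(d, b) + g(a, d, d) + g(d, a, b) + g(b, b, b) + h(a, b)
  Un-nest:  a · a · b · b + h(d, b) + g(a, d, d) + g(d, a, b) + g(b, b, b) + h(a, b)
  Sort arguments:  a · a · b · b + g(a, d, d) + g(b, b, b) + g(d, a, b) + h(a, b) + h(d, b)

Answer: yes — both canonical forms are a · a · b · b + g(a, d, d) + g(b, b, b) + g(d, a, b) + h(a, b) + h(d, b)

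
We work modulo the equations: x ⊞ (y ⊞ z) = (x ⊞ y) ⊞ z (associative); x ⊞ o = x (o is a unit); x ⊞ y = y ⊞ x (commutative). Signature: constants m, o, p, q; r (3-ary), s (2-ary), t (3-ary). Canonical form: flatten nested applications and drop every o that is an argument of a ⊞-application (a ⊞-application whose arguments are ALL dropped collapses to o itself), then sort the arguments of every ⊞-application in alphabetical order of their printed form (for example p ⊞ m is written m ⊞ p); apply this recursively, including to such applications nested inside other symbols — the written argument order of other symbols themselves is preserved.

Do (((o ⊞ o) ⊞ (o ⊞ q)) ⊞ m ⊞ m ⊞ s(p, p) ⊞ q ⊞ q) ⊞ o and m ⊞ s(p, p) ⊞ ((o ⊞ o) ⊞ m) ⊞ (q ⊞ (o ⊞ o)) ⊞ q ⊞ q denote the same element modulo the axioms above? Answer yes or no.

Answer: yes — both canonical forms are m ⊞ m ⊞ q ⊞ q ⊞ q ⊞ s(p, p)

Derivation:
Left:  (((o ⊞ o) ⊞ (o ⊞ q)) ⊞ m ⊞ m ⊞ s(p, p) ⊞ q ⊞ q) ⊞ o
  Un-nest:  o ⊞ o ⊞ o ⊞ q ⊞ m ⊞ m ⊞ s(p, p) ⊞ q ⊞ q ⊞ o
  Units out:  drop o (×4)
  Order the arguments:  m ⊞ m ⊞ q ⊞ q ⊞ q ⊞ s(p, p)
Right:  m ⊞ s(p, p) ⊞ ((o ⊞ o) ⊞ m) ⊞ (q ⊞ (o ⊞ o)) ⊞ q ⊞ q
  Merge nested applications:  m ⊞ s(p, p) ⊞ o ⊞ o ⊞ m ⊞ q ⊞ o ⊞ o ⊞ q ⊞ q
  Units out:  drop o (×4)
  Sort arguments:  m ⊞ m ⊞ q ⊞ q ⊞ q ⊞ s(p, p)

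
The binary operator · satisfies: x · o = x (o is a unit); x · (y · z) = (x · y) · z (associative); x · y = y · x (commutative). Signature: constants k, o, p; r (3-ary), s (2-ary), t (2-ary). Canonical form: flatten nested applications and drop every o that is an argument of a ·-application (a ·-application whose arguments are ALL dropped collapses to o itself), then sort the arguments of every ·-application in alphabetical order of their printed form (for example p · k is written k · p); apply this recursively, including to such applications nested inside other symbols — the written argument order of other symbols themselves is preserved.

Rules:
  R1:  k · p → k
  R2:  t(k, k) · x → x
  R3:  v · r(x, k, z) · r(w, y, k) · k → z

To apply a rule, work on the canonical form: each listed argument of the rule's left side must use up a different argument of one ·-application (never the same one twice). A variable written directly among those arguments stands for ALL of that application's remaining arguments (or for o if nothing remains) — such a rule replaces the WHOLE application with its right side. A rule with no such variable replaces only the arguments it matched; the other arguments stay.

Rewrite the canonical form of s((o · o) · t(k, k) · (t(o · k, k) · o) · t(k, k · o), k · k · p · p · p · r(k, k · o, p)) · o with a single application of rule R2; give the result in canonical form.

Canonical form:  s(t(k, k) · t(k, k) · t(k, k), k · k · p · p · p · r(k, k, p))
Apply R2:  consuming t(k, k);  x := t(k, k) · t(k, k)
Every leftover argument binds to the variable; the entire application is replaced.
New term:  s(t(k, k) · t(k, k), k · k · p · p · p · r(k, k, p))

Answer: s(t(k, k) · t(k, k), k · k · p · p · p · r(k, k, p))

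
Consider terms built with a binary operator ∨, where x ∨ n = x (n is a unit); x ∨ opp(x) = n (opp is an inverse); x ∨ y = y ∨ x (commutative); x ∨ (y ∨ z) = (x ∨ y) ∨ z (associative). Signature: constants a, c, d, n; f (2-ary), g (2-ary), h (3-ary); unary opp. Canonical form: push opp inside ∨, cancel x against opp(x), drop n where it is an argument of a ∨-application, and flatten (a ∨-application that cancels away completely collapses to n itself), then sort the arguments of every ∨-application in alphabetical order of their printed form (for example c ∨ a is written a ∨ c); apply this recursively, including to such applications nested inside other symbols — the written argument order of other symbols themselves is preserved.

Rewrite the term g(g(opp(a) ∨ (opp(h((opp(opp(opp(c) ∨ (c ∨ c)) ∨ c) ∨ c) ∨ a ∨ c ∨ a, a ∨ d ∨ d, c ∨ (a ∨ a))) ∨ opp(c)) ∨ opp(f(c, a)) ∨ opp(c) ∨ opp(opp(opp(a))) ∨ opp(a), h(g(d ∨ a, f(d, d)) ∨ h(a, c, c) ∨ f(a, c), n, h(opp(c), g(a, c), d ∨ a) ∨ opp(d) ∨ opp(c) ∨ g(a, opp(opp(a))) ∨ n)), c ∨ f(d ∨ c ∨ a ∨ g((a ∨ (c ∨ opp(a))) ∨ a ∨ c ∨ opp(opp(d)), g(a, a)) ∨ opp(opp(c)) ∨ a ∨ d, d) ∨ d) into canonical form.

Work inside:  opp(a) ∨ (opp(h((opp(opp(opp(c) ∨ (c ∨ c)) ∨ c) ∨ c) ∨ a ∨ c ∨ a, a ∨ d ∨ d, c ∨ (a ∨ a))) ∨ opp(c)) ∨ opp(f(c, a)) ∨ opp(c) ∨ opp(opp(opp(a))) ∨ opp(a)
Push opp inside:  distribute opp over ∨ and collapse double opp
Collect:  opp(a) ∨ opp(a) ∨ opp(a) ∨ opp(h(a ∨ a ∨ c ∨ c, a ∨ d ∨ d, a ∨ a ∨ c)) ∨ opp(c) ∨ opp(c) ∨ opp(f(c, a))
Sort:  opp(a) ∨ opp(a) ∨ opp(a) ∨ opp(c) ∨ opp(c) ∨ opp(f(c, a)) ∨ opp(h(a ∨ a ∨ c ∨ c, a ∨ d ∨ d, a ∨ a ∨ c))
Rebuild:  g(g(opp(a) ∨ opp(a) ∨ opp(a) ∨ opp(c) ∨ opp(c) ∨ opp(f(c, a)) ∨ opp(h(a ∨ a ∨ c ∨ c, a ∨ d ∨ d, a ∨ a ∨ c)), h(f(a, c) ∨ g(a ∨ d, f(d, d)) ∨ h(a, c, c), n, g(a, a) ∨ h(opp(c), g(a, c), a ∨ d) ∨ opp(c) ∨ opp(d))), c ∨ d ∨ f(a ∨ a ∨ c ∨ c ∨ d ∨ d ∨ g(a ∨ c ∨ c ∨ d, g(a, a)), d))

Answer: g(g(opp(a) ∨ opp(a) ∨ opp(a) ∨ opp(c) ∨ opp(c) ∨ opp(f(c, a)) ∨ opp(h(a ∨ a ∨ c ∨ c, a ∨ d ∨ d, a ∨ a ∨ c)), h(f(a, c) ∨ g(a ∨ d, f(d, d)) ∨ h(a, c, c), n, g(a, a) ∨ h(opp(c), g(a, c), a ∨ d) ∨ opp(c) ∨ opp(d))), c ∨ d ∨ f(a ∨ a ∨ c ∨ c ∨ d ∨ d ∨ g(a ∨ c ∨ c ∨ d, g(a, a)), d))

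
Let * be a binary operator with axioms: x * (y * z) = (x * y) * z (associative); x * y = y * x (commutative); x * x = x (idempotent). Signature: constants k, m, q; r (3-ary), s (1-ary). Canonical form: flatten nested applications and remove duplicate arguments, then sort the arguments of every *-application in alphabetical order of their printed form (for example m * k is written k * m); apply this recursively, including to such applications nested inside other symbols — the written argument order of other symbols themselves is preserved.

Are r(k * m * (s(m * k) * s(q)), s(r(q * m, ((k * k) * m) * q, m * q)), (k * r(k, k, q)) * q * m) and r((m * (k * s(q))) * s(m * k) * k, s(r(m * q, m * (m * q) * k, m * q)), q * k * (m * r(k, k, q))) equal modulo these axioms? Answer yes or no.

Answer: yes — both canonical forms are r(k * m * s(k * m) * s(q), s(r(m * q, k * m * q, m * q)), k * m * q * r(k, k, q))

Derivation:
Left:  r(k * m * (s(m * k) * s(q)), s(r(q * m, ((k * k) * m) * q, m * q)), (k * r(k, k, q)) * q * m)
  Descend into:  k * m * (s(m * k) * s(q))
  Merge nested applications:  k * m * s(m * k) * s(q)
  Simplify inside:  s(m * k)  →  s(k * m)
  Sort:  k * m * s(k * m) * s(q)
  Reassemble:  r(k * m * s(k * m) * s(q), s(r(m * q, k * m * q, m * q)), k * m * q * r(k, k, q))
Right:  r((m * (k * s(q))) * s(m * k) * k, s(r(m * q, m * (m * q) * k, m * q)), q * k * (m * r(k, k, q)))
  Work inside:  (m * (k * s(q))) * s(m * k) * k
  Flatten:  m * k * s(q) * s(m * k) * k
  Simplify inside:  s(m * k)  →  s(k * m)
  Drop duplicates:  drop duplicate k
  Sort:  k * m * s(k * m) * s(q)
  Reassemble:  r(k * m * s(k * m) * s(q), s(r(m * q, k * m * q, m * q)), k * m * q * r(k, k, q))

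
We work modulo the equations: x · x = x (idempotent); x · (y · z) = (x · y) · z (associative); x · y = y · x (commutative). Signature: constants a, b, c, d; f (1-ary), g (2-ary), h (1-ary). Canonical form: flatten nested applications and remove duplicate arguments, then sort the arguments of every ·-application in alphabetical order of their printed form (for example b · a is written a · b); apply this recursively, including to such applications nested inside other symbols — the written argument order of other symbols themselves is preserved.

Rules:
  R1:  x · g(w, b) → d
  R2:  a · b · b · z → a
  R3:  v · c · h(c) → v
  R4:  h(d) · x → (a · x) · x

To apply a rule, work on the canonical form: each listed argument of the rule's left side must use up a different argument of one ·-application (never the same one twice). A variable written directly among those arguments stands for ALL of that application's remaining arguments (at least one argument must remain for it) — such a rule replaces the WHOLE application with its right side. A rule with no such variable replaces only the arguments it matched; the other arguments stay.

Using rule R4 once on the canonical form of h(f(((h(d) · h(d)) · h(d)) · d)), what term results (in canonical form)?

Answer: h(f(a · d))

Derivation:
Canonical form:  h(f(d · h(d)))
Apply R4:  consuming h(d);  x := d
The extension variable absorbs all remaining arguments, so the whole application is rewritten.
New term:  h(f(a · d))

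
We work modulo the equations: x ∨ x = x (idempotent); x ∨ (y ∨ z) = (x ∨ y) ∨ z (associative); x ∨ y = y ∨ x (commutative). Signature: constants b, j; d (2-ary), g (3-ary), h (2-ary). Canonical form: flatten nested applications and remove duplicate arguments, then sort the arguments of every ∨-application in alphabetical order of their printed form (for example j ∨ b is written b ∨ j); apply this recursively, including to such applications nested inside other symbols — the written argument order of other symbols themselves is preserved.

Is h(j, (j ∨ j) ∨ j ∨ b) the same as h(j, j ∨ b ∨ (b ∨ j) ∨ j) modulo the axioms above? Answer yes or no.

Left:  h(j, (j ∨ j) ∨ j ∨ b)
  Descend into:  (j ∨ j) ∨ j ∨ b
  Merge nested applications:  j ∨ j ∨ j ∨ b
  Idempotence:  drop duplicate j, j
  Sort arguments:  b ∨ j
  Put back:  h(j, b ∨ j)
Right:  h(j, j ∨ b ∨ (b ∨ j) ∨ j)
  Descend into:  j ∨ b ∨ (b ∨ j) ∨ j
  Flatten:  j ∨ b ∨ b ∨ j ∨ j
  Deduplicate:  drop duplicate b, j, j
  Sort:  b ∨ j
  Rebuild:  h(j, b ∨ j)

Answer: yes — both canonical forms are h(j, b ∨ j)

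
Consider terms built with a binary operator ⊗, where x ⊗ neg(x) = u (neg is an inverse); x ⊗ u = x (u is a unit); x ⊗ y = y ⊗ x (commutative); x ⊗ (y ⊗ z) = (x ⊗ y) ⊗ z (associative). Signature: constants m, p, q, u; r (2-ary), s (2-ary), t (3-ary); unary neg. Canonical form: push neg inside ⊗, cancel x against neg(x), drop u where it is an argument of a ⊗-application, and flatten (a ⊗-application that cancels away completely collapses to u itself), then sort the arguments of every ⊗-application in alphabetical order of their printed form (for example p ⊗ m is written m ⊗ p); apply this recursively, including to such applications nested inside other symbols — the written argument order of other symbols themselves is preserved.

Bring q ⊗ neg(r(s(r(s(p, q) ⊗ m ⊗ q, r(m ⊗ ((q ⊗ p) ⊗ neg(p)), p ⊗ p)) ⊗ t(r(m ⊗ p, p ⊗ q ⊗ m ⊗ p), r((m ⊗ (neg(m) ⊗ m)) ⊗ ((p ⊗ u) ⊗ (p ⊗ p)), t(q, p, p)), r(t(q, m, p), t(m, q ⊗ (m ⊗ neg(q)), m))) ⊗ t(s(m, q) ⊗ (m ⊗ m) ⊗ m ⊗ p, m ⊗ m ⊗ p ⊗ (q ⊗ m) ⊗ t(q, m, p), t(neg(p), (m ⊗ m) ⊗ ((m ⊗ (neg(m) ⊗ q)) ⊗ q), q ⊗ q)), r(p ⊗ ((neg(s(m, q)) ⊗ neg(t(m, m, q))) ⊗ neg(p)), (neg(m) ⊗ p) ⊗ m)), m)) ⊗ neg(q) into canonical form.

Cancel:  q cancels
Combine occurrences:  neg(r(s(r(m ⊗ q ⊗ s(p, q), r(m ⊗ q, p ⊗ p)) ⊗ t(m ⊗ m ⊗ m ⊗ p ⊗ s(m, q), m ⊗ m ⊗ m ⊗ p ⊗ q ⊗ t(q, m, p), t(neg(p), m ⊗ m ⊗ q ⊗ q, q ⊗ q)) ⊗ t(r(m ⊗ p, m ⊗ p ⊗ p ⊗ q), r(m ⊗ p ⊗ p ⊗ p, t(q, p, p)), r(t(q, m, p), t(m, m, m))), r(neg(s(m, q)) ⊗ neg(t(m, m, q)), p)), m))

Answer: neg(r(s(r(m ⊗ q ⊗ s(p, q), r(m ⊗ q, p ⊗ p)) ⊗ t(m ⊗ m ⊗ m ⊗ p ⊗ s(m, q), m ⊗ m ⊗ m ⊗ p ⊗ q ⊗ t(q, m, p), t(neg(p), m ⊗ m ⊗ q ⊗ q, q ⊗ q)) ⊗ t(r(m ⊗ p, m ⊗ p ⊗ p ⊗ q), r(m ⊗ p ⊗ p ⊗ p, t(q, p, p)), r(t(q, m, p), t(m, m, m))), r(neg(s(m, q)) ⊗ neg(t(m, m, q)), p)), m))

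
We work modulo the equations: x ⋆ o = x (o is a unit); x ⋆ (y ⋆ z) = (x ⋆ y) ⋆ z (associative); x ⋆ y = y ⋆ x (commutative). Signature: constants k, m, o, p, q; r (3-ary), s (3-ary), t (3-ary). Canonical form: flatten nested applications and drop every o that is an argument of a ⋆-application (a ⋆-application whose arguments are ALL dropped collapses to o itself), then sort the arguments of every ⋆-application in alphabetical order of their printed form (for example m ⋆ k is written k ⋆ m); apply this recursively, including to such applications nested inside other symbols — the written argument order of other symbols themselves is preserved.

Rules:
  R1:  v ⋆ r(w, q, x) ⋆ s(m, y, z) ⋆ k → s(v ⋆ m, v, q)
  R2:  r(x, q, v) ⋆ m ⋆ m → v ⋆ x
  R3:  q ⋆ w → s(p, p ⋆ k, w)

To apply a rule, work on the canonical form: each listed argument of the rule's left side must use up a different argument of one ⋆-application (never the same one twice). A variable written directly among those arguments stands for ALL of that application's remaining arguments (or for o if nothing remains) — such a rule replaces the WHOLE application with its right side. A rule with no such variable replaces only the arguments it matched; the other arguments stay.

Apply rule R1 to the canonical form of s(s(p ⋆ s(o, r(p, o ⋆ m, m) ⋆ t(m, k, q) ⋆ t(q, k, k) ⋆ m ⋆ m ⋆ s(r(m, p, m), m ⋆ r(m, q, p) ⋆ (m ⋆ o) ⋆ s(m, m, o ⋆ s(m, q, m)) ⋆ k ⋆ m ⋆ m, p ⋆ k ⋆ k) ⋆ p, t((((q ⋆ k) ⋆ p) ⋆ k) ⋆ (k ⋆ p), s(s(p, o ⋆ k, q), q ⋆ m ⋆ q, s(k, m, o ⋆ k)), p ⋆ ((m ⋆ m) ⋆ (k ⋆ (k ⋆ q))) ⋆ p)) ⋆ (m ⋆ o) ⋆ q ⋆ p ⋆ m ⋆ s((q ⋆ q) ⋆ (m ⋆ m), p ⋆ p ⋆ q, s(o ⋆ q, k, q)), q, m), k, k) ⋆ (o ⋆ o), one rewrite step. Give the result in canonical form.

Canonical form:  s(s(m ⋆ m ⋆ p ⋆ p ⋆ q ⋆ s(m ⋆ m ⋆ q ⋆ q, p ⋆ p ⋆ q, s(q, k, q)) ⋆ s(o, m ⋆ m ⋆ p ⋆ r(p, m, m) ⋆ s(r(m, p, m), k ⋆ m ⋆ m ⋆ m ⋆ m ⋆ r(m, q, p) ⋆ s(m, m, s(m, q, m)), k ⋆ k ⋆ p) ⋆ t(m, k, q) ⋆ t(q, k, k), t(k ⋆ k ⋆ k ⋆ p ⋆ p ⋆ q, s(s(p, k, q), m ⋆ q ⋆ q, s(k, m, k)), k ⋆ k ⋆ m ⋆ m ⋆ p ⋆ p ⋆ q)), q, m), k, k)
Match R1:  consume k, r(m, q, p), s(m, m, s(m, q, m));  v := m ⋆ m ⋆ m ⋆ m, w := m, x := p, y := m, z := s(m, q, m)
The variable takes the whole remainder — replace the entire application.
Giving:  s(s(m ⋆ m ⋆ p ⋆ p ⋆ q ⋆ s(m ⋆ m ⋆ q ⋆ q, p ⋆ p ⋆ q, s(q, k, q)) ⋆ s(o, m ⋆ m ⋆ p ⋆ r(p, m, m) ⋆ s(r(m, p, m), s(m ⋆ m ⋆ m ⋆ m ⋆ m, m ⋆ m ⋆ m ⋆ m, q), k ⋆ k ⋆ p) ⋆ t(m, k, q) ⋆ t(q, k, k), t(k ⋆ k ⋆ k ⋆ p ⋆ p ⋆ q, s(s(p, k, q), m ⋆ q ⋆ q, s(k, m, k)), k ⋆ k ⋆ m ⋆ m ⋆ p ⋆ p ⋆ q)), q, m), k, k)

Answer: s(s(m ⋆ m ⋆ p ⋆ p ⋆ q ⋆ s(m ⋆ m ⋆ q ⋆ q, p ⋆ p ⋆ q, s(q, k, q)) ⋆ s(o, m ⋆ m ⋆ p ⋆ r(p, m, m) ⋆ s(r(m, p, m), s(m ⋆ m ⋆ m ⋆ m ⋆ m, m ⋆ m ⋆ m ⋆ m, q), k ⋆ k ⋆ p) ⋆ t(m, k, q) ⋆ t(q, k, k), t(k ⋆ k ⋆ k ⋆ p ⋆ p ⋆ q, s(s(p, k, q), m ⋆ q ⋆ q, s(k, m, k)), k ⋆ k ⋆ m ⋆ m ⋆ p ⋆ p ⋆ q)), q, m), k, k)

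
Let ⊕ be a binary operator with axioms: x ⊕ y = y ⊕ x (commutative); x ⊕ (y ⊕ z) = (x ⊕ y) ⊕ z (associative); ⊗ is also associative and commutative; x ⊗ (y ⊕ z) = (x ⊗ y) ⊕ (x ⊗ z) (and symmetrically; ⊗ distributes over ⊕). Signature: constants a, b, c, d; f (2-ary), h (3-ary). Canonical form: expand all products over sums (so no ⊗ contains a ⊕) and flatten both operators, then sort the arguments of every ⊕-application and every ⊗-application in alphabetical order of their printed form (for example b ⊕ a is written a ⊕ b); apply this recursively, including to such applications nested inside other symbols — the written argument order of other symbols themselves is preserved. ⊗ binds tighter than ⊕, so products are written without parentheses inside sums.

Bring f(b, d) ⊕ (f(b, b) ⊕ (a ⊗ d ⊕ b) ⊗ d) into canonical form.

Distribute:  f(b, d) ⊕ f(b, b) ⊕ a ⊗ d ⊗ d ⊕ b ⊗ d
Sort arguments:  a ⊗ d ⊗ d ⊕ b ⊗ d ⊕ f(b, b) ⊕ f(b, d)

Answer: a ⊗ d ⊗ d ⊕ b ⊗ d ⊕ f(b, b) ⊕ f(b, d)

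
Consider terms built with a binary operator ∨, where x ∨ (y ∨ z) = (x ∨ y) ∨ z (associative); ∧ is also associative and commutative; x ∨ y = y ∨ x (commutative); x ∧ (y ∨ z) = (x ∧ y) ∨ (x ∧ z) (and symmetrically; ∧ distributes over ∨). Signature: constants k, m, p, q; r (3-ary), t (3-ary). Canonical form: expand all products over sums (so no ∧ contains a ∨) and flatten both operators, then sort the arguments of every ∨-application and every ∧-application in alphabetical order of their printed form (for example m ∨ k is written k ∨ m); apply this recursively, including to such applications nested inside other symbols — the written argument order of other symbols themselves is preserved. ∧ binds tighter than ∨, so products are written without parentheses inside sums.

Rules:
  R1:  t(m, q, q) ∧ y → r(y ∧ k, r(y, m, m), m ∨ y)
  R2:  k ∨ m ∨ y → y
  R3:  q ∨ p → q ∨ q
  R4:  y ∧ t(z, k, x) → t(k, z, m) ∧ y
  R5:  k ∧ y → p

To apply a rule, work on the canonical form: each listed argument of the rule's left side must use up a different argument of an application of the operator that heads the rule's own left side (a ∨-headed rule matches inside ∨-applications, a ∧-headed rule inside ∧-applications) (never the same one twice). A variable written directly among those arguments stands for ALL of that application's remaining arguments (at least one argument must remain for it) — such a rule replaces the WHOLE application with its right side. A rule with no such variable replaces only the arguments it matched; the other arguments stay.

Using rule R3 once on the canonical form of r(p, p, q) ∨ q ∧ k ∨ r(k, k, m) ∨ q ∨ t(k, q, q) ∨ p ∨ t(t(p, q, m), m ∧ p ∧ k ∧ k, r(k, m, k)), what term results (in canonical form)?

Answer: k ∧ q ∨ q ∨ q ∨ r(k, k, m) ∨ r(p, p, q) ∨ t(k, q, q) ∨ t(t(p, q, m), k ∧ k ∧ m ∧ p, r(k, m, k))

Derivation:
Canonical form:  k ∧ q ∨ p ∨ q ∨ r(k, k, m) ∨ r(p, p, q) ∨ t(k, q, q) ∨ t(t(p, q, m), k ∧ k ∧ m ∧ p, r(k, m, k))
Apply R3:  consuming p, q
New term:  k ∧ q ∨ q ∨ q ∨ r(k, k, m) ∨ r(p, p, q) ∨ t(k, q, q) ∨ t(t(p, q, m), k ∧ k ∧ m ∧ p, r(k, m, k))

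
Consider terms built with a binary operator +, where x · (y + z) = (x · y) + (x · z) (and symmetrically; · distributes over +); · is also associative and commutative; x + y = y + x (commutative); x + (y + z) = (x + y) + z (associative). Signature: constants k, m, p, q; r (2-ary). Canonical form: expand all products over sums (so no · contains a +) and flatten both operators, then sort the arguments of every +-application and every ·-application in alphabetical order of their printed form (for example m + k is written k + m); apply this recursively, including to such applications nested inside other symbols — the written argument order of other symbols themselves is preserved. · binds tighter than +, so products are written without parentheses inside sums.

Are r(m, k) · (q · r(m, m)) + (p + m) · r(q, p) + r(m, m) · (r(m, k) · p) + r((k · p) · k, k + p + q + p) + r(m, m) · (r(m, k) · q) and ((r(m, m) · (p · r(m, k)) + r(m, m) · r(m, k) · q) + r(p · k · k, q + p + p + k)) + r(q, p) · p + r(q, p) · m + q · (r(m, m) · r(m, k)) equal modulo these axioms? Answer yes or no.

Answer: yes — both canonical forms are m · r(q, p) + p · r(m, k) · r(m, m) + p · r(q, p) + q · r(m, k) · r(m, m) + q · r(m, k) · r(m, m) + r(k · k · p, k + p + p + q)

Derivation:
Left:  r(m, k) · (q · r(m, m)) + (p + m) · r(q, p) + r(m, m) · (r(m, k) · p) + r((k · p) · k, k + p + q + p) + r(m, m) · (r(m, k) · q)
  Distribute:  q · r(m, k) · r(m, m) + p · r(q, p) + m · r(q, p) + p · r(m, k) · r(m, m) + r(k · k · p, k + p + p + q) + q · r(m, k) · r(m, m)
  Order the arguments:  m · r(q, p) + p · r(m, k) · r(m, m) + p · r(q, p) + q · r(m, k) · r(m, m) + q · r(m, k) · r(m, m) + r(k · k · p, k + p + p + q)
Right:  ((r(m, m) · (p · r(m, k)) + r(m, m) · r(m, k) · q) + r(p · k · k, q + p + p + k)) + r(q, p) · p + r(q, p) · m + q · (r(m, m) · r(m, k))
  Flatten:  p · r(m, k) · r(m, m) + q · r(m, k) · r(m, m) + r(k · k · p, k + p + p + q) + p · r(q, p) + m · r(q, p) + q · r(m, k) · r(m, m)
  Sort arguments:  m · r(q, p) + p · r(m, k) · r(m, m) + p · r(q, p) + q · r(m, k) · r(m, m) + q · r(m, k) · r(m, m) + r(k · k · p, k + p + p + q)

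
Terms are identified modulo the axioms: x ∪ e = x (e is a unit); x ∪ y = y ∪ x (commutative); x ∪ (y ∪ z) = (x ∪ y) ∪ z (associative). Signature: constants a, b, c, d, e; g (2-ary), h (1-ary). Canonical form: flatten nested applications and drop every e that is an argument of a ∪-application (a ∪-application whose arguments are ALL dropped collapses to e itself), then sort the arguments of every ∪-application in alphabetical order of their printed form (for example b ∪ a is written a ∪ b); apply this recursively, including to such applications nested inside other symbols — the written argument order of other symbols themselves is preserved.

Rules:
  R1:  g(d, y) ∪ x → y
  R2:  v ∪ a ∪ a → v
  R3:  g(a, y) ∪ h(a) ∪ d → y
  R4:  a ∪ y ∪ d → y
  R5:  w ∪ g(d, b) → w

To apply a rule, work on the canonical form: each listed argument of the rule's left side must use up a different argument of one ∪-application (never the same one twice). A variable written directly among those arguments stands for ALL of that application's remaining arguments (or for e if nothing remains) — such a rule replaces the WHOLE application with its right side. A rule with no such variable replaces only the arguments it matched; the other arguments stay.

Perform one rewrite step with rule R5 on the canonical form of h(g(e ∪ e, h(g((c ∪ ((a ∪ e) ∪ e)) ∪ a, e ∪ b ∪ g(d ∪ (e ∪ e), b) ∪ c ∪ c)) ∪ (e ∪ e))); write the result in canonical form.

Canonical form:  h(g(e, h(g(a ∪ a ∪ c, b ∪ c ∪ c ∪ g(d, b)))))
R5 matches:  uses g(d, b);  w := b ∪ c ∪ c
The variable takes the whole remainder — replace the entire application.
Giving:  h(g(e, h(g(a ∪ a ∪ c, b ∪ c ∪ c))))

Answer: h(g(e, h(g(a ∪ a ∪ c, b ∪ c ∪ c))))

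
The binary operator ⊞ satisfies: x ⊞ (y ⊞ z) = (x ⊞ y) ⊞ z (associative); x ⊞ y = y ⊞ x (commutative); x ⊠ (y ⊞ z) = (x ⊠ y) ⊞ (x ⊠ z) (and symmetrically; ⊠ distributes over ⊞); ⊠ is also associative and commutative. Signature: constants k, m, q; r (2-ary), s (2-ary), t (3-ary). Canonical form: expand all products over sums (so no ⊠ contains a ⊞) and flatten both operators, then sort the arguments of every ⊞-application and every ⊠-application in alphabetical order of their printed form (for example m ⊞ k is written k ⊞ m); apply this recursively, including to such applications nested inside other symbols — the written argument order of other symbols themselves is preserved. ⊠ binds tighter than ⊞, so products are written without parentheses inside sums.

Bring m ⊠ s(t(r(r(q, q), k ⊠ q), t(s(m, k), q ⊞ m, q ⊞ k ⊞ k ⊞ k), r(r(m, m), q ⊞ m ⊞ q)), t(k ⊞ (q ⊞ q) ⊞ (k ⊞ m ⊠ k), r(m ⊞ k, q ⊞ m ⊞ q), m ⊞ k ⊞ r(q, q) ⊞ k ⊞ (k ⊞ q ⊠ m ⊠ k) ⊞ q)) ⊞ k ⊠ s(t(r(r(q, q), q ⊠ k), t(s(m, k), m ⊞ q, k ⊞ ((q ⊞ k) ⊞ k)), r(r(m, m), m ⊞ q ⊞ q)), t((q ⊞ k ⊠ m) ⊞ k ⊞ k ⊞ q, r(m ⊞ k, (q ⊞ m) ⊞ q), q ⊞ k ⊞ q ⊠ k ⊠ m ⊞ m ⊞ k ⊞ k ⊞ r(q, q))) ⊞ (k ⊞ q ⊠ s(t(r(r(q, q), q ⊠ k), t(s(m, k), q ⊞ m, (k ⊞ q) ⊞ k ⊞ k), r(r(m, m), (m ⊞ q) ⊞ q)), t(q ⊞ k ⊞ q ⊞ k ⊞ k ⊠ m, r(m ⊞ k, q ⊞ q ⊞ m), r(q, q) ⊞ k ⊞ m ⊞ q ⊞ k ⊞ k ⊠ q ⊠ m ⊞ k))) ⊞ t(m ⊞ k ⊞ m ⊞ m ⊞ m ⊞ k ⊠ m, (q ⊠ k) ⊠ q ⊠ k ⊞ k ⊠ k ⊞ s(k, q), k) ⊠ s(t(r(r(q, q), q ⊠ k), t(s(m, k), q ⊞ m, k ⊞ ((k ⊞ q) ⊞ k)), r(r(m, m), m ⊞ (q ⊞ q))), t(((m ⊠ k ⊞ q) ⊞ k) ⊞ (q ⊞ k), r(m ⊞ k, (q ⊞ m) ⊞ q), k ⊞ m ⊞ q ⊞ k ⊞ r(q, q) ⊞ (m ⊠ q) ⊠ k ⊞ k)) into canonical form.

Un-nest:  m ⊠ s(t(r(r(q, q), k ⊠ q), t(s(m, k), m ⊞ q, k ⊞ k ⊞ k ⊞ q), r(r(m, m), m ⊞ q ⊞ q)), t(k ⊞ k ⊞ k ⊠ m ⊞ q ⊞ q, r(k ⊞ m, m ⊞ q ⊞ q), k ⊞ k ⊞ k ⊞ k ⊠ m ⊠ q ⊞ m ⊞ q ⊞ r(q, q))) ⊞ k ⊠ s(t(r(r(q, q), k ⊠ q), t(s(m, k), m ⊞ q, k ⊞ k ⊞ k ⊞ q), r(r(m, m), m ⊞ q ⊞ q)), t(k ⊞ k ⊞ k ⊠ m ⊞ q ⊞ q, r(k ⊞ m, m ⊞ q ⊞ q), k ⊞ k ⊞ k ⊞ k ⊠ m ⊠ q ⊞ m ⊞ q ⊞ r(q, q))) ⊞ k ⊞ q ⊠ s(t(r(r(q, q), k ⊠ q), t(s(m, k), m ⊞ q, k ⊞ k ⊞ k ⊞ q), r(r(m, m), m ⊞ q ⊞ q)), t(k ⊞ k ⊞ k ⊠ m ⊞ q ⊞ q, r(k ⊞ m, m ⊞ q ⊞ q), k ⊞ k ⊞ k ⊞ k ⊠ m ⊠ q ⊞ m ⊞ q ⊞ r(q, q))) ⊞ s(t(r(r(q, q), k ⊠ q), t(s(m, k), m ⊞ q, k ⊞ k ⊞ k ⊞ q), r(r(m, m), m ⊞ q ⊞ q)), t(k ⊞ k ⊞ k ⊠ m ⊞ q ⊞ q, r(k ⊞ m, m ⊞ q ⊞ q), k ⊞ k ⊞ k ⊞ k ⊠ m ⊠ q ⊞ m ⊞ q ⊞ r(q, q))) ⊠ t(k ⊞ k ⊠ m ⊞ m ⊞ m ⊞ m ⊞ m, k ⊠ k ⊞ k ⊠ k ⊠ q ⊠ q ⊞ s(k, q), k)
Sort:  k ⊞ k ⊠ s(t(r(r(q, q), k ⊠ q), t(s(m, k), m ⊞ q, k ⊞ k ⊞ k ⊞ q), r(r(m, m), m ⊞ q ⊞ q)), t(k ⊞ k ⊞ k ⊠ m ⊞ q ⊞ q, r(k ⊞ m, m ⊞ q ⊞ q), k ⊞ k ⊞ k ⊞ k ⊠ m ⊠ q ⊞ m ⊞ q ⊞ r(q, q))) ⊞ m ⊠ s(t(r(r(q, q), k ⊠ q), t(s(m, k), m ⊞ q, k ⊞ k ⊞ k ⊞ q), r(r(m, m), m ⊞ q ⊞ q)), t(k ⊞ k ⊞ k ⊠ m ⊞ q ⊞ q, r(k ⊞ m, m ⊞ q ⊞ q), k ⊞ k ⊞ k ⊞ k ⊠ m ⊠ q ⊞ m ⊞ q ⊞ r(q, q))) ⊞ q ⊠ s(t(r(r(q, q), k ⊠ q), t(s(m, k), m ⊞ q, k ⊞ k ⊞ k ⊞ q), r(r(m, m), m ⊞ q ⊞ q)), t(k ⊞ k ⊞ k ⊠ m ⊞ q ⊞ q, r(k ⊞ m, m ⊞ q ⊞ q), k ⊞ k ⊞ k ⊞ k ⊠ m ⊠ q ⊞ m ⊞ q ⊞ r(q, q))) ⊞ s(t(r(r(q, q), k ⊠ q), t(s(m, k), m ⊞ q, k ⊞ k ⊞ k ⊞ q), r(r(m, m), m ⊞ q ⊞ q)), t(k ⊞ k ⊞ k ⊠ m ⊞ q ⊞ q, r(k ⊞ m, m ⊞ q ⊞ q), k ⊞ k ⊞ k ⊞ k ⊠ m ⊠ q ⊞ m ⊞ q ⊞ r(q, q))) ⊠ t(k ⊞ k ⊠ m ⊞ m ⊞ m ⊞ m ⊞ m, k ⊠ k ⊞ k ⊠ k ⊠ q ⊠ q ⊞ s(k, q), k)

Answer: k ⊞ k ⊠ s(t(r(r(q, q), k ⊠ q), t(s(m, k), m ⊞ q, k ⊞ k ⊞ k ⊞ q), r(r(m, m), m ⊞ q ⊞ q)), t(k ⊞ k ⊞ k ⊠ m ⊞ q ⊞ q, r(k ⊞ m, m ⊞ q ⊞ q), k ⊞ k ⊞ k ⊞ k ⊠ m ⊠ q ⊞ m ⊞ q ⊞ r(q, q))) ⊞ m ⊠ s(t(r(r(q, q), k ⊠ q), t(s(m, k), m ⊞ q, k ⊞ k ⊞ k ⊞ q), r(r(m, m), m ⊞ q ⊞ q)), t(k ⊞ k ⊞ k ⊠ m ⊞ q ⊞ q, r(k ⊞ m, m ⊞ q ⊞ q), k ⊞ k ⊞ k ⊞ k ⊠ m ⊠ q ⊞ m ⊞ q ⊞ r(q, q))) ⊞ q ⊠ s(t(r(r(q, q), k ⊠ q), t(s(m, k), m ⊞ q, k ⊞ k ⊞ k ⊞ q), r(r(m, m), m ⊞ q ⊞ q)), t(k ⊞ k ⊞ k ⊠ m ⊞ q ⊞ q, r(k ⊞ m, m ⊞ q ⊞ q), k ⊞ k ⊞ k ⊞ k ⊠ m ⊠ q ⊞ m ⊞ q ⊞ r(q, q))) ⊞ s(t(r(r(q, q), k ⊠ q), t(s(m, k), m ⊞ q, k ⊞ k ⊞ k ⊞ q), r(r(m, m), m ⊞ q ⊞ q)), t(k ⊞ k ⊞ k ⊠ m ⊞ q ⊞ q, r(k ⊞ m, m ⊞ q ⊞ q), k ⊞ k ⊞ k ⊞ k ⊠ m ⊠ q ⊞ m ⊞ q ⊞ r(q, q))) ⊠ t(k ⊞ k ⊠ m ⊞ m ⊞ m ⊞ m ⊞ m, k ⊠ k ⊞ k ⊠ k ⊠ q ⊠ q ⊞ s(k, q), k)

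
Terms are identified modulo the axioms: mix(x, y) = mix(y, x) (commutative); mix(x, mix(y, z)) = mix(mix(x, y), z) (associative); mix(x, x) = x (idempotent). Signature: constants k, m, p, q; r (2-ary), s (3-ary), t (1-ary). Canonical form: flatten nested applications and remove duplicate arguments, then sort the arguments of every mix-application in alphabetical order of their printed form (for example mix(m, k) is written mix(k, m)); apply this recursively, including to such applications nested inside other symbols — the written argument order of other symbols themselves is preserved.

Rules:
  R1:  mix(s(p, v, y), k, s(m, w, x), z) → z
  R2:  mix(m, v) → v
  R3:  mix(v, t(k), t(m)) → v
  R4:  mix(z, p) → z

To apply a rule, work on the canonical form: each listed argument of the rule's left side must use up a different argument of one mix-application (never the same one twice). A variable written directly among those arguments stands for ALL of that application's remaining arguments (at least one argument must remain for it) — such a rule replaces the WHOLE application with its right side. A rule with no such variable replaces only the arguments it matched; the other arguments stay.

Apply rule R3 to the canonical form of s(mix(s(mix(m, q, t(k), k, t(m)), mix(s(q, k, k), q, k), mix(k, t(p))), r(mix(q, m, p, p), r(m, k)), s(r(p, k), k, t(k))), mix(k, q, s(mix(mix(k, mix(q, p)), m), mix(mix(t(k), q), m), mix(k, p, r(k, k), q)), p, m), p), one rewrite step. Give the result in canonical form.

Canonical form:  s(mix(r(mix(m, p, q), r(m, k)), s(mix(k, m, q, t(k), t(m)), mix(k, q, s(q, k, k)), mix(k, t(p))), s(r(p, k), k, t(k))), mix(k, m, p, q, s(mix(k, m, p, q), mix(m, q, t(k)), mix(k, p, q, r(k, k)))), p)
Apply R3:  consuming t(k), t(m);  v := mix(k, m, q)
The variable takes the whole remainder — replace the entire application.
Giving:  s(mix(r(mix(m, p, q), r(m, k)), s(mix(k, m, q), mix(k, q, s(q, k, k)), mix(k, t(p))), s(r(p, k), k, t(k))), mix(k, m, p, q, s(mix(k, m, p, q), mix(m, q, t(k)), mix(k, p, q, r(k, k)))), p)

Answer: s(mix(r(mix(m, p, q), r(m, k)), s(mix(k, m, q), mix(k, q, s(q, k, k)), mix(k, t(p))), s(r(p, k), k, t(k))), mix(k, m, p, q, s(mix(k, m, p, q), mix(m, q, t(k)), mix(k, p, q, r(k, k)))), p)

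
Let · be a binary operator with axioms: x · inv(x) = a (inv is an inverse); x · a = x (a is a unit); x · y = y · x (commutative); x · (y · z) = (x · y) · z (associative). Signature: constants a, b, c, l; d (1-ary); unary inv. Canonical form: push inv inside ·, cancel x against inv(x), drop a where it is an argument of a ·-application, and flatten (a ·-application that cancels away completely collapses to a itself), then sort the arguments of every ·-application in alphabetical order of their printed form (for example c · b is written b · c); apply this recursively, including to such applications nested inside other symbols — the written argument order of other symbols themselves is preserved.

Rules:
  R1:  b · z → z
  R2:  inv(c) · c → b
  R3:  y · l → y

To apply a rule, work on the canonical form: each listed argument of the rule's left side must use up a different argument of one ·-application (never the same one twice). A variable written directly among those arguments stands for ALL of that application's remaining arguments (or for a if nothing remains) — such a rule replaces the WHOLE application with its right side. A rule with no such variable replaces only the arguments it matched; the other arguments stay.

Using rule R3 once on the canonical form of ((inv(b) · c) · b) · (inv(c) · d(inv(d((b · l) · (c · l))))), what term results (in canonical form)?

Canonical form:  d(inv(d(b · c · l · l)))
Match R3:  consume l;  y := b · c · l
The extension variable absorbs all remaining arguments, so the whole application is rewritten.
Result:  d(inv(d(b · c · l)))

Answer: d(inv(d(b · c · l)))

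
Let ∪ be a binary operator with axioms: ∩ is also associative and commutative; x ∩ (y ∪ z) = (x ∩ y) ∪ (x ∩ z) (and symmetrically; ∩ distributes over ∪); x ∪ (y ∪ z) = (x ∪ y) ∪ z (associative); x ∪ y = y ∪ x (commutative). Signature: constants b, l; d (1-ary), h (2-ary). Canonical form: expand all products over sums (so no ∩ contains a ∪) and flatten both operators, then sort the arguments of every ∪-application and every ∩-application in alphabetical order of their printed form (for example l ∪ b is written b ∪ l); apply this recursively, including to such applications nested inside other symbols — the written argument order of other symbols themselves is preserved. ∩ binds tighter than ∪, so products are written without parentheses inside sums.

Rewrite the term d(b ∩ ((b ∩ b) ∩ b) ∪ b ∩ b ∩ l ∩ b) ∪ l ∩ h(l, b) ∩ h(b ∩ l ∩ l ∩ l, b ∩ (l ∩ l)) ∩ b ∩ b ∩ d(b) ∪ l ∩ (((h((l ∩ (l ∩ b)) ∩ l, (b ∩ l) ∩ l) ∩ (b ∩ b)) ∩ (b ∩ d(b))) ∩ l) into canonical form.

Answer: b ∩ b ∩ b ∩ d(b) ∩ h(b ∩ l ∩ l ∩ l, b ∩ l ∩ l) ∩ l ∩ l ∪ b ∩ b ∩ d(b) ∩ h(b ∩ l ∩ l ∩ l, b ∩ l ∩ l) ∩ h(l, b) ∩ l ∪ d(b ∩ b ∩ b ∩ b ∪ b ∩ b ∩ b ∩ l)

Derivation:
Flatten:  d(b ∩ b ∩ b ∩ b ∪ b ∩ b ∩ b ∩ l) ∪ b ∩ b ∩ d(b) ∩ h(b ∩ l ∩ l ∩ l, b ∩ l ∩ l) ∩ h(l, b) ∩ l ∪ b ∩ b ∩ b ∩ d(b) ∩ h(b ∩ l ∩ l ∩ l, b ∩ l ∩ l) ∩ l ∩ l
Sort arguments:  b ∩ b ∩ b ∩ d(b) ∩ h(b ∩ l ∩ l ∩ l, b ∩ l ∩ l) ∩ l ∩ l ∪ b ∩ b ∩ d(b) ∩ h(b ∩ l ∩ l ∩ l, b ∩ l ∩ l) ∩ h(l, b) ∩ l ∪ d(b ∩ b ∩ b ∩ b ∪ b ∩ b ∩ b ∩ l)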